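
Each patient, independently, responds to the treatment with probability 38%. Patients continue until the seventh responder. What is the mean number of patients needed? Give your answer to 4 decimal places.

18.4211

Y = total patients until the seventh success; negative binomial with r=7, p=0.38.
E[Y] = r / p = 7 / 0.38 = 18.421053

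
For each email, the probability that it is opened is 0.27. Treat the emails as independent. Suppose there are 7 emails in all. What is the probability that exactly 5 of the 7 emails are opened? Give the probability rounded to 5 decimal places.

0.01606

X ~ Binomial(n=7, p=0.27).
P(X=5) = C(7,5) · p^5 · (1−p)^2
= 21 · 0.0014349 · 0.5329 = 0.0160577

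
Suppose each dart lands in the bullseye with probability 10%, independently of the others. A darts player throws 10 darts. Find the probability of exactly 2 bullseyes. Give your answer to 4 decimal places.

X ~ Binomial(n=10, p=0.10).
P(X=2) = C(10,2) · p^2 · (1−p)^8
= 45 · 0.01 · 0.43047 = 0.193710

0.1937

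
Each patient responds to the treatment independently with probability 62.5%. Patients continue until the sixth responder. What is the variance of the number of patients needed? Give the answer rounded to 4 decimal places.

Y = total patients until the sixth success; negative binomial with r=6, p=0.625.
Var(Y) = r(1−p)/p² = 6·0.375 / 0.625² = 5.760000

5.7600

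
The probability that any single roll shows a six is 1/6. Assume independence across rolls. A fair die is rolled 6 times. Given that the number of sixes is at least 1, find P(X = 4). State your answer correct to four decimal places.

X ~ Binomial(6, 0.166667). Want P(X=4 | X≥1) = P(X=4) / P(X≥1).
P(X=4) = C(6,4)·0.166667^4·0.833333^2 = 0.008038
P(X≥1) = 1 − 0.334898 = 0.665102
Ratio = 0.008038 / 0.665102 = 0.012085

0.0121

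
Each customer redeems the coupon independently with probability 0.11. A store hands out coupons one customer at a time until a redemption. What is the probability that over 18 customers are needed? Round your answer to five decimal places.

Y = number of customers to the first success; geometric, p = 0.11.
P(Y > 18) = P(first 18 all fail) = (1−p)^18 = 0.1227496

0.12275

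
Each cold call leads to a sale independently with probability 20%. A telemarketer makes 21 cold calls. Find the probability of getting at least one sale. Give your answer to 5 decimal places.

P(at least one) = 1 − P(none) = 1 − (1 − 0.20)^21
= 1 − 0.0092234 = 0.9907766

0.99078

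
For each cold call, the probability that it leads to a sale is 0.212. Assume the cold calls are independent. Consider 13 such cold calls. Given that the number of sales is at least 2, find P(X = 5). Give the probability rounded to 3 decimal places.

0.103

X ~ Binomial(13, 0.212). Want P(X=5 | X≥2) = P(X=5) / P(X≥2).
P(X=5) = C(13,5)·0.212^5·0.788^8 = 0.08193
P(X≥2) = 1 − 0.04517 − 0.15798 = 0.79685
Ratio = 0.08193 / 0.79685 = 0.10282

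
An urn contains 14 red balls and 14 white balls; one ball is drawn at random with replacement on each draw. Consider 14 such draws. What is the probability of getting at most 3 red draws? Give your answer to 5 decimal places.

0.02869

X ~ Binomial(14, 0.50); P(X ≤ 3) = Σ C(14,k) p^k (1−p)^(14−k) over k:
  k=0: C(14,0)·0.50^0·0.50^14 = 0.0000610
  k=1: C(14,1)·0.50^1·0.50^13 = 0.0008545
  k=2: C(14,2)·0.50^2·0.50^12 = 0.0055542
  k=3: C(14,3)·0.50^3·0.50^11 = 0.0222168
Total = 0.0286865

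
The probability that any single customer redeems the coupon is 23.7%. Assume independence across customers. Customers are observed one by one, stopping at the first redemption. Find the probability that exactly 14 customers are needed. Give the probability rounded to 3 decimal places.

0.007

Geometric (trials to first success), p = 0.237.
P(Y = 14) = (1−p)^13 · p = 0.029704 · 0.237 = 0.00704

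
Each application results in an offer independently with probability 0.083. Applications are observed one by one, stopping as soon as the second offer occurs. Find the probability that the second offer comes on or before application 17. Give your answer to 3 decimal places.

Finishing within 17 applications ⇔ at least 2 successes in the first 17. With X ~ Binomial(17, 0.083), P(Y ≤ 17) = 1 − P(X ≤ 1).
  k=0: C(17,0)·0.083^0·0.917^17 = 0.22923
  k=1: C(17,1)·0.083^1·0.917^16 = 0.35273
1 − 0.58196 = 0.41804

0.418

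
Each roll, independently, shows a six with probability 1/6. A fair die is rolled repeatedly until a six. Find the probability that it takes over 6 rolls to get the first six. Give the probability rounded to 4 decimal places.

0.3349

Y = number of rolls to the first success; geometric, p = 0.166667.
P(Y > 6) = P(first 6 all fail) = (1−p)^6 = 0.334898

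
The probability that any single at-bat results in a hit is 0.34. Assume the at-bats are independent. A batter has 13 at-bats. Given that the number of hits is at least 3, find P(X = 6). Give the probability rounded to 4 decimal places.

0.1658

X ~ Binomial(13, 0.34). Want P(X=6 | X≥3) = P(X=6) / P(X≥3).
P(X=6) = C(13,6)·0.34^6·0.66^7 = 0.144610
P(X≥3) = 1 − 0.004509 − 0.030196 − 0.093333 = 0.871962
Ratio = 0.144610 / 0.871962 = 0.165844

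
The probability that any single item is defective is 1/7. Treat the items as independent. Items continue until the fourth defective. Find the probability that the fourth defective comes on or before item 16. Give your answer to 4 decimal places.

0.1857

Finishing within 16 items ⇔ at least 4 successes in the first 16. With X ~ Binomial(16, 0.142857), P(Y ≤ 16) = 1 − P(X ≤ 3).
  k=0: C(16,0)·0.142857^0·0.857143^16 = 0.084889
  k=1: C(16,1)·0.142857^1·0.857143^15 = 0.226371
  k=2: C(16,2)·0.142857^2·0.857143^14 = 0.282963
  k=3: C(16,3)·0.142857^3·0.857143^13 = 0.220083
1 − 0.814305 = 0.185695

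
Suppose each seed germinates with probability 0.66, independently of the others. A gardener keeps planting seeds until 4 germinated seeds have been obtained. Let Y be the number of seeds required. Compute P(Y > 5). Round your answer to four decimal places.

0.5522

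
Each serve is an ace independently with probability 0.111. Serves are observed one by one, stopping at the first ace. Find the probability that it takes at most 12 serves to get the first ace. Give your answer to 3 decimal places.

0.756

Y = number of serves to the first success; geometric, p = 0.111.
P(Y ≤ 12) = 1 − (1−p)^12 = 1 − 0.24368 = 0.75632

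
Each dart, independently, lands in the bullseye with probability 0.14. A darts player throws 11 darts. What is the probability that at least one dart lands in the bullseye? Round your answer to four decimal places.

0.8097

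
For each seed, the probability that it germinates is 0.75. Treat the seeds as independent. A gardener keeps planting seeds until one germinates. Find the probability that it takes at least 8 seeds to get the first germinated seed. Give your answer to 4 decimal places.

0.0001

Y = number of seeds to the first success; geometric, p = 0.75.
P(Y > 7) = P(first 7 all fail) = (1−p)^7 = 0.000061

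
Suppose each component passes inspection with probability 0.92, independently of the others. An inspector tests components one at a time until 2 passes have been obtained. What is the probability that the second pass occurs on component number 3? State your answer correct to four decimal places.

0.1354

Y = trial on which the second success occurs; negative binomial, r=2, p=0.92.
P(Y=3) = C(2,1) · p^2 · (1−p)^1
= 2 · 0.8464 · 0.08 = 0.135424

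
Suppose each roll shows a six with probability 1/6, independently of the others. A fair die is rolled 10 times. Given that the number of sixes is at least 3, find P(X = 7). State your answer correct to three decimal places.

X ~ Binomial(10, 0.166667). Want P(X=7 | X≥3) = P(X=7) / P(X≥3).
P(X=7) = C(10,7)·0.166667^7·0.833333^3 = 0.00025
P(X≥3) = 1 − 0.16151 − 0.32301 − 0.29071 = 0.22477
Ratio = 0.00025 / 0.22477 = 0.00110

0.001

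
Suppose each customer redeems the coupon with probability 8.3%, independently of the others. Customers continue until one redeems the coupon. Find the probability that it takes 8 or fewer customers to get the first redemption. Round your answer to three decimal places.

0.500

Y = number of customers to the first success; geometric, p = 0.083.
P(Y ≤ 8) = 1 − (1−p)^8 = 1 − 0.49998 = 0.50002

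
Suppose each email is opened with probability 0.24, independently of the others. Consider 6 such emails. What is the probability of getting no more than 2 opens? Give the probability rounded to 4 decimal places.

X ~ Binomial(6, 0.24); P(X ≤ 2) = Σ C(6,k) p^k (1−p)^(6−k) over k:
  k=0: C(6,0)·0.24^0·0.76^6 = 0.192700
  k=1: C(6,1)·0.24^1·0.76^5 = 0.365116
  k=2: C(6,2)·0.24^2·0.76^4 = 0.288249
Total = 0.846065

0.8461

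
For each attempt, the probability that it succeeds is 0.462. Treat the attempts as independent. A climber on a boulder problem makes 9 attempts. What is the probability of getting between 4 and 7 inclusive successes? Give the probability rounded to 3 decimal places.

0.655

X ~ Binomial(9, 0.462); P(4 ≤ X ≤ 7) = Σ C(9,k) p^k (1−p)^(9−k) over k:
  k=4: C(9,4)·0.462^4·0.538^5 = 0.25873
  k=5: C(9,5)·0.462^5·0.538^4 = 0.22218
  k=6: C(9,6)·0.462^6·0.538^3 = 0.12720
  k=7: C(9,7)·0.462^7·0.538^2 = 0.04681
Total = 0.65492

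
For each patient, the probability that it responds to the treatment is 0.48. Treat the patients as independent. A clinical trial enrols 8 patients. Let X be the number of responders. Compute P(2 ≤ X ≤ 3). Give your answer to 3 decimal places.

0.363

X ~ Binomial(8, 0.48); P(2 ≤ X ≤ 3) = Σ C(8,k) p^k (1−p)^(8−k) over k:
  k=2: C(8,2)·0.48^2·0.52^6 = 0.12754
  k=3: C(8,3)·0.48^3·0.52^5 = 0.23547
Total = 0.36301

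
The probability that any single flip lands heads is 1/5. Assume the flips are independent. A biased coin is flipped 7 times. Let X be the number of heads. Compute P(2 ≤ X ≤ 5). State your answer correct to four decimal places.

0.4229

X ~ Binomial(7, 0.20); P(2 ≤ X ≤ 5) = Σ C(7,k) p^k (1−p)^(7−k) over k:
  k=2: C(7,2)·0.20^2·0.80^5 = 0.275251
  k=3: C(7,3)·0.20^3·0.80^4 = 0.114688
  k=4: C(7,4)·0.20^4·0.80^3 = 0.028672
  k=5: C(7,5)·0.20^5·0.80^2 = 0.004301
Total = 0.422912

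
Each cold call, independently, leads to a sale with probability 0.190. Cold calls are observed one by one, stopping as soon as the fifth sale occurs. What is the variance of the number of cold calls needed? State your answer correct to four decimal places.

Y = total cold calls until the fifth success; negative binomial with r=5, p=0.19.
Var(Y) = r(1−p)/p² = 5·0.81 / 0.19² = 112.188366

112.1884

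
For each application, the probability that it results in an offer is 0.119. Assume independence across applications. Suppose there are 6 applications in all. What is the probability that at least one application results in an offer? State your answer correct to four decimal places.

0.5324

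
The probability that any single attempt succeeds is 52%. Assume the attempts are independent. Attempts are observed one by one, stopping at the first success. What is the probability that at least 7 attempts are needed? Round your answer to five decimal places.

0.01223

Y = number of attempts to the first success; geometric, p = 0.52.
P(Y > 6) = P(first 6 all fail) = (1−p)^6 = 0.0122306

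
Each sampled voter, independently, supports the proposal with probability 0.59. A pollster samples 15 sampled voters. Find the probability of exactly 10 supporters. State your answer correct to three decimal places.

0.178

X ~ Binomial(n=15, p=0.59).
P(X=10) = C(15,10) · p^10 · (1−p)^5
= 3003 · 0.0051112 · 0.011586 = 0.17783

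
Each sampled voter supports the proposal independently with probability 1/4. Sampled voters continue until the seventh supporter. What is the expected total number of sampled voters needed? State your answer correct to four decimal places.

28.0000

Y = total sampled voters until the seventh success; negative binomial with r=7, p=0.25.
E[Y] = r / p = 7 / 0.25 = 28.000000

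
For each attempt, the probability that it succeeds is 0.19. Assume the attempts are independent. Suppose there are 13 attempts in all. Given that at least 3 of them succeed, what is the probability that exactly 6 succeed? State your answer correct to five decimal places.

0.04006

X ~ Binomial(13, 0.19). Want P(X=6 | X≥3) = P(X=6) / P(X≥3).
P(X=6) = C(13,6)·0.19^6·0.81^7 = 0.0184686
P(X≥3) = 1 − 0.0646108 − 0.1970231 − 0.2772918 = 0.4610743
Ratio = 0.0184686 / 0.4610743 = 0.0400556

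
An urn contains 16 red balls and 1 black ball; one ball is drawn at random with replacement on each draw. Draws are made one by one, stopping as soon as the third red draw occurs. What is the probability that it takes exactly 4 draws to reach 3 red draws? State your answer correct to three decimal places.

Y = trial on which the third success occurs; negative binomial, r=3, p=0.941176.
P(Y=4) = C(3,2) · p^3 · (1−p)^1
= 3 · 0.83371 · 0.058824 = 0.14712

0.147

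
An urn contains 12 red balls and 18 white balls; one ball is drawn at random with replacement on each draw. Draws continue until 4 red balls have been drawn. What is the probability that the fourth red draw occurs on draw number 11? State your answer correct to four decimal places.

Y = trial on which the fourth success occurs; negative binomial, r=4, p=0.40.
P(Y=11) = C(10,3) · p^4 · (1−p)^7
= 120 · 0.0256 · 0.027994 = 0.085996

0.0860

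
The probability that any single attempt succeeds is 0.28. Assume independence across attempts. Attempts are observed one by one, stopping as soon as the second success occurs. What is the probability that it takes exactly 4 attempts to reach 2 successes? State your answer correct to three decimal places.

0.122

Y = trial on which the second success occurs; negative binomial, r=2, p=0.28.
P(Y=4) = C(3,1) · p^2 · (1−p)^2
= 3 · 0.0784 · 0.5184 = 0.12193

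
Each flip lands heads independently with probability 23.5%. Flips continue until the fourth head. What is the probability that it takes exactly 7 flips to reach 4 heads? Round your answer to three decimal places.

0.027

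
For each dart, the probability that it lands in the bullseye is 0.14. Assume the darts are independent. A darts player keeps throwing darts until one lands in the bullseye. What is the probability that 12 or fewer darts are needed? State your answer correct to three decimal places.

0.836

Y = number of darts to the first success; geometric, p = 0.14.
P(Y ≤ 12) = 1 − (1−p)^12 = 1 − 0.16367 = 0.83633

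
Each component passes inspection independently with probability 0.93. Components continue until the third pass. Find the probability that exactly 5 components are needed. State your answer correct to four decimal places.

0.0236

Y = trial on which the third success occurs; negative binomial, r=3, p=0.93.
P(Y=5) = C(4,2) · p^3 · (1−p)^2
= 6 · 0.80436 · 0.0049 = 0.023648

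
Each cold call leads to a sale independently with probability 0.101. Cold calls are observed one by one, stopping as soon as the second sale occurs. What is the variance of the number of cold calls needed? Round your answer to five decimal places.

176.25723

Y = total cold calls until the second success; negative binomial with r=2, p=0.101.
Var(Y) = r(1−p)/p² = 2·0.899 / 0.101² = 176.2572297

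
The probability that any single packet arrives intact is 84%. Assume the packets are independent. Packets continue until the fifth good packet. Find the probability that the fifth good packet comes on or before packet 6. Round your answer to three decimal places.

Finishing within 6 packets ⇔ at least 5 successes in the first 6. With X ~ Binomial(6, 0.84), P(Y ≤ 6) = 1 − P(X ≤ 4).
  k=0: C(6,0)·0.84^0·0.16^6 = 0.00002
  k=1: C(6,1)·0.84^1·0.16^5 = 0.00053
  k=2: C(6,2)·0.84^2·0.16^4 = 0.00694
  k=3: C(6,3)·0.84^3·0.16^3 = 0.04855
  k=4: C(6,4)·0.84^4·0.16^2 = 0.19118
1 − 0.24722 = 0.75278

0.753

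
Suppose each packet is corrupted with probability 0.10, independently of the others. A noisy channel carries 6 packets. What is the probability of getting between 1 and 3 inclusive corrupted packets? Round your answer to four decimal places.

0.4673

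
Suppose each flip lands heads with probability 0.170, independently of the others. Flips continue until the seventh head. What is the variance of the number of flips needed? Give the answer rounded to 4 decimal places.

Y = total flips until the seventh success; negative binomial with r=7, p=0.17.
Var(Y) = r(1−p)/p² = 7·0.83 / 0.17² = 201.038062

201.0381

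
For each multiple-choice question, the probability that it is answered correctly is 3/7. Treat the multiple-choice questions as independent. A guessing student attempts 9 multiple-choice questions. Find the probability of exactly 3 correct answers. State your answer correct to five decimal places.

X ~ Binomial(n=9, p=0.428571).
P(X=3) = C(9,3) · p^3 · (1−p)^6
= 84 · 0.078717 · 0.034815 = 0.2302081

0.23021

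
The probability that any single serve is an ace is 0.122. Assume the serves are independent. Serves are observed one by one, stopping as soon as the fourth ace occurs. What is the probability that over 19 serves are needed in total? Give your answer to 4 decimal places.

0.8054

Needing more than 19 serves ⇔ fewer than 4 successes in the first 19. With X ~ Binomial(19, 0.122), P(Y > 19) = P(X ≤ 3).
  k=0: C(19,0)·0.122^0·0.878^19 = 0.084410
  k=1: C(19,1)·0.122^1·0.878^18 = 0.222851
  k=2: C(19,2)·0.122^2·0.878^17 = 0.278691
  k=3: C(19,3)·0.122^3·0.878^16 = 0.219440
P(X ≤ 3) = 0.805392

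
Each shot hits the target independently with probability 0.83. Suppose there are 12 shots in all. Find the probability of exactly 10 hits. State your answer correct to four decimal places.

0.2960

X ~ Binomial(n=12, p=0.83).
P(X=10) = C(12,10) · p^10 · (1−p)^2
= 66 · 0.15516 · 0.0289 = 0.295953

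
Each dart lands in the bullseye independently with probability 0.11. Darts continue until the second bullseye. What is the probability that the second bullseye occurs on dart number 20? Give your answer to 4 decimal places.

0.0282

Y = trial on which the second success occurs; negative binomial, r=2, p=0.11.
P(Y=20) = C(19,1) · p^2 · (1−p)^18
= 19 · 0.0121 · 0.12275 = 0.028220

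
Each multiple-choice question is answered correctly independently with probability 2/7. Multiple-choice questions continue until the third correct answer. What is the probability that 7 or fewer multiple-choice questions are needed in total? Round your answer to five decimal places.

Finishing within 7 multiple-choice questions ⇔ at least 3 successes in the first 7. With X ~ Binomial(7, 0.285714), P(Y ≤ 7) = 1 − P(X ≤ 2).
  k=0: C(7,0)·0.285714^0·0.714286^7 = 0.0948645
  k=1: C(7,1)·0.285714^1·0.714286^6 = 0.2656206
  k=2: C(7,2)·0.285714^2·0.714286^5 = 0.3187447
1 − 0.6792299 = 0.3207701

0.32077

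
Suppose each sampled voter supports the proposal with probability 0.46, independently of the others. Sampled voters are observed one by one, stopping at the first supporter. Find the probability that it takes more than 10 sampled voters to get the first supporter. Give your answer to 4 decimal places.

0.0021

Y = number of sampled voters to the first success; geometric, p = 0.46.
P(Y > 10) = P(first 10 all fail) = (1−p)^10 = 0.002108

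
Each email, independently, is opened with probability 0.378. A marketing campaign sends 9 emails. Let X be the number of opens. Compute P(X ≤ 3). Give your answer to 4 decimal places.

0.5382

X ~ Binomial(9, 0.378); P(X ≤ 3) = Σ C(9,k) p^k (1−p)^(9−k) over k:
  k=0: C(9,0)·0.378^0·0.622^9 = 0.013935
  k=1: C(9,1)·0.378^1·0.622^8 = 0.076218
  k=2: C(9,2)·0.378^2·0.622^7 = 0.185276
  k=3: C(9,3)·0.378^3·0.622^6 = 0.262722
Total = 0.538151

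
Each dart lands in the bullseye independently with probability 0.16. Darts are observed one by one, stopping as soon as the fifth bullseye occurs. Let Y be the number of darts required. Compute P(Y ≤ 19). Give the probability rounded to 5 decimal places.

0.17618

Finishing within 19 darts ⇔ at least 5 successes in the first 19. With X ~ Binomial(19, 0.16), P(Y ≤ 19) = 1 − P(X ≤ 4).
  k=0: C(19,0)·0.16^0·0.84^19 = 0.0364172
  k=1: C(19,1)·0.16^1·0.84^18 = 0.1317955
  k=2: C(19,2)·0.16^2·0.84^17 = 0.2259352
  k=3: C(19,3)·0.16^3·0.84^16 = 0.2438666
  k=4: C(19,4)·0.16^4·0.84^15 = 0.1858031
1 − 0.8238177 = 0.1761823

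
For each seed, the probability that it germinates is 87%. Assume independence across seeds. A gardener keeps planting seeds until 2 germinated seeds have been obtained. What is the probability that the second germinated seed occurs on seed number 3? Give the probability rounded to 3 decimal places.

Y = trial on which the second success occurs; negative binomial, r=2, p=0.87.
P(Y=3) = C(2,1) · p^2 · (1−p)^1
= 2 · 0.7569 · 0.13 = 0.19679

0.197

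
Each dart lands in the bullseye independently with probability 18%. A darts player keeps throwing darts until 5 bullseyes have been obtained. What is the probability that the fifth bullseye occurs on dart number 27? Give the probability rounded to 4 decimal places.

0.0359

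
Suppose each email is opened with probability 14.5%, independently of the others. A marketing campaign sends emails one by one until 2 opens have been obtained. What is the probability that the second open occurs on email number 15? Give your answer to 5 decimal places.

0.03841

Y = trial on which the second success occurs; negative binomial, r=2, p=0.145.
P(Y=15) = C(14,1) · p^2 · (1−p)^13
= 14 · 0.021025 · 0.13048 = 0.0384082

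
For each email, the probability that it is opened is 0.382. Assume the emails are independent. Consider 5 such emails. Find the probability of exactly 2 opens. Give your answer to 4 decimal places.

0.3444

X ~ Binomial(n=5, p=0.382).
P(X=2) = C(5,2) · p^2 · (1−p)^3
= 10 · 0.14592 · 0.23603 = 0.344423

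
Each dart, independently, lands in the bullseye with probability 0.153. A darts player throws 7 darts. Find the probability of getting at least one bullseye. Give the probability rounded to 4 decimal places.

P(at least one) = 1 − P(none) = 1 − (1 − 0.153)^7
= 1 − 0.312740 = 0.687260

0.6873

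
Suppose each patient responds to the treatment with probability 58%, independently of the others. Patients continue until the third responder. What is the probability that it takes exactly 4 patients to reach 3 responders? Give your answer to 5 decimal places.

Y = trial on which the third success occurs; negative binomial, r=3, p=0.58.
P(Y=4) = C(3,2) · p^3 · (1−p)^1
= 3 · 0.19511 · 0.42 = 0.2458411

0.24584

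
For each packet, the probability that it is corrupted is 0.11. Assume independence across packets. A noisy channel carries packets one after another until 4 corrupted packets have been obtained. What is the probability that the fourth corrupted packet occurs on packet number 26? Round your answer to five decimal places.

Y = trial on which the fourth success occurs; negative binomial, r=4, p=0.11.
P(Y=26) = C(25,3) · p^4 · (1−p)^22
= 2300 · 0.00014641 · 0.077016 = 0.0259346

0.02593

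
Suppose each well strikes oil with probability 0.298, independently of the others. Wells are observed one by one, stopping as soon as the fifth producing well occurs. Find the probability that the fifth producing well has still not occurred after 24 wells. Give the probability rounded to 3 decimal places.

0.115

Needing more than 24 wells ⇔ fewer than 5 successes in the first 24. With X ~ Binomial(24, 0.298), P(Y > 24) = P(X ≤ 4).
  k=0: C(24,0)·0.298^0·0.702^24 = 0.00021
  k=1: C(24,1)·0.298^1·0.702^23 = 0.00209
  k=2: C(24,2)·0.298^2·0.702^22 = 0.01020
  k=3: C(24,3)·0.298^3·0.702^21 = 0.03176
  k=4: C(24,4)·0.298^4·0.702^20 = 0.07079
P(X ≤ 4) = 0.11505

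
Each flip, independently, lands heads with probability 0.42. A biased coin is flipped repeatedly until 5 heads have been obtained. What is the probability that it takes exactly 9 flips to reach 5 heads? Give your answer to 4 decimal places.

Y = trial on which the fifth success occurs; negative binomial, r=5, p=0.42.
P(Y=9) = C(8,4) · p^5 · (1−p)^4
= 70 · 0.013069 · 0.11316 = 0.103528

0.1035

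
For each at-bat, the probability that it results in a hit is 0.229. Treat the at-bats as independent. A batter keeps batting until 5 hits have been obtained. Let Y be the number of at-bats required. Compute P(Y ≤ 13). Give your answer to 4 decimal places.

0.1563

Finishing within 13 at-bats ⇔ at least 5 successes in the first 13. With X ~ Binomial(13, 0.229), P(Y ≤ 13) = 1 − P(X ≤ 4).
  k=0: C(13,0)·0.229^0·0.771^13 = 0.034018
  k=1: C(13,1)·0.229^1·0.771^12 = 0.131350
  k=2: C(13,2)·0.229^2·0.771^11 = 0.234080
  k=3: C(13,3)·0.229^3·0.771^10 = 0.254927
  k=4: C(13,4)·0.229^4·0.771^9 = 0.189294
1 − 0.843669 = 0.156331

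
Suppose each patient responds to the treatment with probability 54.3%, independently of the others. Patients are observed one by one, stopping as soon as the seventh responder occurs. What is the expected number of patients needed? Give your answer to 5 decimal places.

Y = total patients until the seventh success; negative binomial with r=7, p=0.543.
E[Y] = r / p = 7 / 0.543 = 12.8913444

12.89134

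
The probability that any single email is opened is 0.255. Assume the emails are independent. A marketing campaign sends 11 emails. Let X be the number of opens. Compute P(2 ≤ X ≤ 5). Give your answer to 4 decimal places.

0.7754

X ~ Binomial(11, 0.255); P(2 ≤ X ≤ 5) = Σ C(11,k) p^k (1−p)^(11−k) over k:
  k=2: C(11,2)·0.255^2·0.745^9 = 0.252842
  k=3: C(11,3)·0.255^3·0.745^8 = 0.259630
  k=4: C(11,4)·0.255^4·0.745^7 = 0.177733
  k=5: C(11,5)·0.255^5·0.745^6 = 0.085169
Total = 0.775374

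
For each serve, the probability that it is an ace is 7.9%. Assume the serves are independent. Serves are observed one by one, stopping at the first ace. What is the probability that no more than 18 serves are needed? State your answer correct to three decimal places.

Y = number of serves to the first success; geometric, p = 0.079.
P(Y ≤ 18) = 1 − (1−p)^18 = 1 − 0.22734 = 0.77266

0.773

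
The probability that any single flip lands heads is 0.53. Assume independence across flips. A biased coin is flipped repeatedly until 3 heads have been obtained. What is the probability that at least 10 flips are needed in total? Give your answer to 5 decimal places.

Needing more than 9 flips ⇔ fewer than 3 successes in the first 9. With X ~ Binomial(9, 0.53), P(Y > 9) = P(X ≤ 2).
  k=0: C(9,0)·0.53^0·0.47^9 = 0.0011191
  k=1: C(9,1)·0.53^1·0.47^8 = 0.0113580
  k=2: C(9,2)·0.53^2·0.47^7 = 0.0512318
P(X ≤ 2) = 0.0637089

0.06371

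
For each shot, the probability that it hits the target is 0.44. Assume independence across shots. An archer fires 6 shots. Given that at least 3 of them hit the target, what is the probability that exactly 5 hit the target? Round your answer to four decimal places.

0.1030

X ~ Binomial(6, 0.44). Want P(X=5 | X≥3) = P(X=5) / P(X≥3).
P(X=5) = C(6,5)·0.44^5·0.56^1 = 0.055412
P(X≥3) = 1 − 0.030841 − 0.145393 − 0.285594 = 0.538172
Ratio = 0.055412 / 0.538172 = 0.102963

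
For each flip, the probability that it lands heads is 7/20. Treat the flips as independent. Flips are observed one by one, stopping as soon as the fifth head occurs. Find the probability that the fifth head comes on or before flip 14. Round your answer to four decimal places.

0.5773

Finishing within 14 flips ⇔ at least 5 successes in the first 14. With X ~ Binomial(14, 0.35), P(Y ≤ 14) = 1 − P(X ≤ 4).
  k=0: C(14,0)·0.35^0·0.65^14 = 0.002403
  k=1: C(14,1)·0.35^1·0.65^13 = 0.018116
  k=2: C(14,2)·0.35^2·0.65^12 = 0.063407
  k=3: C(14,3)·0.35^3·0.65^11 = 0.136569
  k=4: C(14,4)·0.35^4·0.65^10 = 0.202227
1 − 0.422723 = 0.577277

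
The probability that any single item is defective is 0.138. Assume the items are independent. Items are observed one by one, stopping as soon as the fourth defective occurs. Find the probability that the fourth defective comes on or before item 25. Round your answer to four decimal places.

0.4597

Finishing within 25 items ⇔ at least 4 successes in the first 25. With X ~ Binomial(25, 0.138), P(Y ≤ 25) = 1 − P(X ≤ 3).
  k=0: C(25,0)·0.138^0·0.862^25 = 0.024416
  k=1: C(25,1)·0.138^1·0.862^24 = 0.097722
  k=2: C(25,2)·0.138^2·0.862^23 = 0.187736
  k=3: C(25,3)·0.138^3·0.862^22 = 0.230423
1 − 0.540297 = 0.459703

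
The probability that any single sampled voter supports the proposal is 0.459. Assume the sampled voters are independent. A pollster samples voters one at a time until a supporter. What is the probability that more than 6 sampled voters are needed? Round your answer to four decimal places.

0.0251

Y = number of sampled voters to the first success; geometric, p = 0.459.
P(Y > 6) = P(first 6 all fail) = (1−p)^6 = 0.025072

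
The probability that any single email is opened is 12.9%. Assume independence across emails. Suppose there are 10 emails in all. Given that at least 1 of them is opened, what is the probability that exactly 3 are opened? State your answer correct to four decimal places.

0.1308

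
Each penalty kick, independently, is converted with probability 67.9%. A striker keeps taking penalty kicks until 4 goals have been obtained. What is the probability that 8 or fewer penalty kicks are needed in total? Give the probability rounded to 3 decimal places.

0.924

Finishing within 8 penalty kicks ⇔ at least 4 successes in the first 8. With X ~ Binomial(8, 0.679), P(Y ≤ 8) = 1 − P(X ≤ 3).
  k=0: C(8,0)·0.679^0·0.321^8 = 0.00011
  k=1: C(8,1)·0.679^1·0.321^7 = 0.00191
  k=2: C(8,2)·0.679^2·0.321^6 = 0.01412
  k=3: C(8,3)·0.679^3·0.321^5 = 0.05975
1 − 0.07589 = 0.92411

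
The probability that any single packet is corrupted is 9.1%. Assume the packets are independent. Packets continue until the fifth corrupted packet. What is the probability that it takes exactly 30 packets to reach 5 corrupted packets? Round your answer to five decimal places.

0.01365

Y = trial on which the fifth success occurs; negative binomial, r=5, p=0.091.
P(Y=30) = C(29,4) · p^5 · (1−p)^25
= 23751 · 6.2403e-06 · 0.092066 = 0.0136454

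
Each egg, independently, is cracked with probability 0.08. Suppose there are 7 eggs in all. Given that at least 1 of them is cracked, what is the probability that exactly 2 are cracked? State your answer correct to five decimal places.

X ~ Binomial(7, 0.08). Want P(X=2 | X≥1) = P(X=2) / P(X≥1).
P(X=2) = C(7,2)·0.08^2·0.92^5 = 0.0885806
P(X≥1) = 1 − 0.5578466 = 0.4421534
Ratio = 0.0885806 / 0.4421534 = 0.2003390

0.20034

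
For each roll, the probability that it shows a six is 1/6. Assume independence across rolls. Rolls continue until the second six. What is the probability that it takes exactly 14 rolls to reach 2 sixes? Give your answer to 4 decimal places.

Y = trial on which the second success occurs; negative binomial, r=2, p=0.166667.
P(Y=14) = C(13,1) · p^2 · (1−p)^12
= 13 · 0.027778 · 0.11216 = 0.040501

0.0405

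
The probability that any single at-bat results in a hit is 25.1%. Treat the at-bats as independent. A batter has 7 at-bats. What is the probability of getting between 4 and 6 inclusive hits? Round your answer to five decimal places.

X ~ Binomial(7, 0.251); P(4 ≤ X ≤ 6) = Σ C(7,k) p^k (1−p)^(7−k) over k:
  k=4: C(7,4)·0.251^4·0.749^3 = 0.0583725
  k=5: C(7,5)·0.251^5·0.749^2 = 0.0117368
  k=6: C(7,6)·0.251^6·0.749^1 = 0.0013111
Total = 0.0714204

0.07142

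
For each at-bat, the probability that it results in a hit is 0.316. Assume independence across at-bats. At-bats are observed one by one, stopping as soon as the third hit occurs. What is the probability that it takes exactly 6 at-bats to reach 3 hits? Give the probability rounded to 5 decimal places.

0.10098

Y = trial on which the third success occurs; negative binomial, r=3, p=0.316.
P(Y=6) = C(5,2) · p^3 · (1−p)^3
= 10 · 0.031554 · 0.32001 = 0.1009786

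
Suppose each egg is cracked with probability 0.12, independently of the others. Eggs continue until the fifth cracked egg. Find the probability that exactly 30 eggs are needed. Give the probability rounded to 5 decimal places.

0.02419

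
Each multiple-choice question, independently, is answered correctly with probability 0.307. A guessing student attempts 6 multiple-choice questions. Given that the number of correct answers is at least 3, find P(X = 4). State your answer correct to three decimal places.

0.238

X ~ Binomial(6, 0.307). Want P(X=4 | X≥3) = P(X=4) / P(X≥3).
P(X=4) = C(6,4)·0.307^4·0.693^2 = 0.06399
P(X≥3) = 1 − 0.11076 − 0.29441 − 0.32606 = 0.26876
Ratio = 0.06399 / 0.26876 = 0.23809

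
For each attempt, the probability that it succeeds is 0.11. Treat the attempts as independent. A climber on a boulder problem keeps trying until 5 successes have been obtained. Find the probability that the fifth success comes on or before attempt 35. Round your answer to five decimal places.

0.33990

Finishing within 35 attempts ⇔ at least 5 successes in the first 35. With X ~ Binomial(35, 0.11), P(Y ≤ 35) = 1 − P(X ≤ 4).
  k=0: C(35,0)·0.11^0·0.89^35 = 0.0169297
  k=1: C(35,1)·0.11^1·0.89^34 = 0.0732354
  k=2: C(35,2)·0.11^2·0.89^33 = 0.1538766
  k=3: C(35,3)·0.11^3·0.89^32 = 0.2092030
  k=4: C(35,4)·0.11^4·0.89^31 = 0.2068524
1 − 0.6600971 = 0.3399029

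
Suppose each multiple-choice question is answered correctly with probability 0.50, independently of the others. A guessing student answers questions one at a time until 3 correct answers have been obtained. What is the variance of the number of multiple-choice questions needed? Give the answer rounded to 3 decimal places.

6.000

Y = total multiple-choice questions until the third success; negative binomial with r=3, p=0.50.
Var(Y) = r(1−p)/p² = 3·0.50 / 0.50² = 6.00000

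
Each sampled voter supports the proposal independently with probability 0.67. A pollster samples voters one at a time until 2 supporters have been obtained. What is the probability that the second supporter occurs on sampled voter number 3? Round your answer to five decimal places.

Y = trial on which the second success occurs; negative binomial, r=2, p=0.67.
P(Y=3) = C(2,1) · p^2 · (1−p)^1
= 2 · 0.4489 · 0.33 = 0.2962740

0.29627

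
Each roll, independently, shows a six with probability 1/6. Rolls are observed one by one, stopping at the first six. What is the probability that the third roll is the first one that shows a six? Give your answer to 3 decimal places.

Geometric (trials to first success), p = 0.166667.
P(Y = 3) = (1−p)^2 · p = 0.69444 · 0.166667 = 0.11574

0.116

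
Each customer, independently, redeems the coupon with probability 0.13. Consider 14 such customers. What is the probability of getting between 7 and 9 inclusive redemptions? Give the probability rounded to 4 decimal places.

0.0009

X ~ Binomial(14, 0.13); P(7 ≤ X ≤ 9) = Σ C(14,k) p^k (1−p)^(14−k) over k:
  k=7: C(14,7)·0.13^7·0.87^7 = 0.000812
  k=8: C(14,8)·0.13^8·0.87^6 = 0.000106
  k=9: C(14,9)·0.13^9·0.87^5 = 0.000011
Total = 0.000929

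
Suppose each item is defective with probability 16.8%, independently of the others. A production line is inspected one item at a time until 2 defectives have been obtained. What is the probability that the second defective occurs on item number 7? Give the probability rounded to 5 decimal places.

0.06751

Y = trial on which the second success occurs; negative binomial, r=2, p=0.168.
P(Y=7) = C(6,1) · p^2 · (1−p)^5
= 6 · 0.028224 · 0.39867 = 0.0675129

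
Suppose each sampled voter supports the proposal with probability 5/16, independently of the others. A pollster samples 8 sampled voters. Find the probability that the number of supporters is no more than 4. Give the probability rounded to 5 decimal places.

X ~ Binomial(8, 0.3125); P(X ≤ 4) = Σ C(8,k) p^k (1−p)^(8−k) over k:
  k=0: C(8,0)·0.3125^0·0.6875^8 = 0.0499093
  k=1: C(8,1)·0.3125^1·0.6875^7 = 0.1814884
  k=2: C(8,2)·0.3125^2·0.6875^6 = 0.2887316
  k=3: C(8,3)·0.3125^3·0.6875^5 = 0.2624833
  k=4: C(8,4)·0.3125^4·0.6875^4 = 0.1491382
Total = 0.9317508

0.93175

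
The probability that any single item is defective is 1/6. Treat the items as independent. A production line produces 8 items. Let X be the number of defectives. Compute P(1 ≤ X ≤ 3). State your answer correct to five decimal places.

0.73678

X ~ Binomial(8, 0.166667); P(1 ≤ X ≤ 3) = Σ C(8,k) p^k (1−p)^(8−k) over k:
  k=1: C(8,1)·0.166667^1·0.833333^7 = 0.3721089
  k=2: C(8,2)·0.166667^2·0.833333^6 = 0.2604762
  k=3: C(8,3)·0.166667^3·0.833333^5 = 0.1041905
Total = 0.7367755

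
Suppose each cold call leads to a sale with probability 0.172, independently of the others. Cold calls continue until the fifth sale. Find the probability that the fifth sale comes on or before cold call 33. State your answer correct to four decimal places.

Finishing within 33 cold calls ⇔ at least 5 successes in the first 33. With X ~ Binomial(33, 0.172), P(Y ≤ 33) = 1 − P(X ≤ 4).
  k=0: C(33,0)·0.172^0·0.828^33 = 0.001972
  k=1: C(33,1)·0.172^1·0.828^32 = 0.013521
  k=2: C(33,2)·0.172^2·0.828^31 = 0.044940
  k=3: C(33,3)·0.172^3·0.828^30 = 0.096465
  k=4: C(33,4)·0.172^4·0.828^29 = 0.150290
1 − 0.307188 = 0.692812

0.6928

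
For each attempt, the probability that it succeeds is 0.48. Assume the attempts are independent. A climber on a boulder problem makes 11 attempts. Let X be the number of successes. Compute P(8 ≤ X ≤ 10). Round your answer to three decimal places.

0.089

X ~ Binomial(11, 0.48); P(8 ≤ X ≤ 10) = Σ C(11,k) p^k (1−p)^(11−k) over k:
  k=8: C(11,8)·0.48^8·0.52^3 = 0.06538
  k=9: C(11,9)·0.48^9·0.52^2 = 0.02012
  k=10: C(11,10)·0.48^10·0.52^1 = 0.00371
Total = 0.08921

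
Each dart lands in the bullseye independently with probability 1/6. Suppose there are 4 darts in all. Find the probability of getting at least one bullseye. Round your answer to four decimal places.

0.5177

P(at least one) = 1 − P(none) = 1 − (1 − 0.166667)^4
= 1 − 0.482253 = 0.517747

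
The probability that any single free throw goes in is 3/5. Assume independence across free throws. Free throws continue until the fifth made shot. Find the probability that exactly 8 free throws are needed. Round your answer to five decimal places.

Y = trial on which the fifth success occurs; negative binomial, r=5, p=0.60.
P(Y=8) = C(7,4) · p^5 · (1−p)^3
= 35 · 0.07776 · 0.064 = 0.1741824

0.17418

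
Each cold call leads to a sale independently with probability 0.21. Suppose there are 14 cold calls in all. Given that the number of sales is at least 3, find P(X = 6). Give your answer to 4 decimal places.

0.0664

X ~ Binomial(14, 0.21). Want P(X=6 | X≥3) = P(X=6) / P(X≥3).
P(X=6) = C(14,6)·0.21^6·0.79^8 = 0.039074
P(X≥3) = 1 − 0.036879 − 0.137246 − 0.237140 = 0.588735
Ratio = 0.039074 / 0.588735 = 0.066369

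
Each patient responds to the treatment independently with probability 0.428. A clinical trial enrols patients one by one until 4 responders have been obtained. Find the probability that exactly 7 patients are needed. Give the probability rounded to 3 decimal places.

Y = trial on which the fourth success occurs; negative binomial, r=4, p=0.428.
P(Y=7) = C(6,3) · p^4 · (1−p)^3
= 20 · 0.033556 · 0.18715 = 0.12560

0.126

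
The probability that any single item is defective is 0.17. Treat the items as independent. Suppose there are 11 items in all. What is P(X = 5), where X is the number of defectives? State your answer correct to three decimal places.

0.021

X ~ Binomial(n=11, p=0.17).
P(X=5) = C(11,5) · p^5 · (1−p)^6
= 462 · 0.00014199 · 0.32694 = 0.02145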